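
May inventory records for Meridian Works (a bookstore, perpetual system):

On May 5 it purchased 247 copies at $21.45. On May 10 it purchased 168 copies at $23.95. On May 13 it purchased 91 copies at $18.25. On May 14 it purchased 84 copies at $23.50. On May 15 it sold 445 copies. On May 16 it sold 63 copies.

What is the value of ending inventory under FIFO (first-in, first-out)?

Ending inventory = $1,927.00

May 15, 445 sold [FIFO — oldest first]: 247 @ $21.45 + 168 @ $23.95 + 30 @ $18.25 = $9,869.25
May 16, 63 sold [FIFO — oldest first]: 61 @ $18.25 + 2 @ $23.50 = $1,160.25
Total COGS = $9,869.25 + $1,160.25 = $11,029.50
Ending inventory: 82 @ $23.50 = $1,927.00
Check: goods available $12,956.50 = COGS $11,029.50 + ending $1,927.00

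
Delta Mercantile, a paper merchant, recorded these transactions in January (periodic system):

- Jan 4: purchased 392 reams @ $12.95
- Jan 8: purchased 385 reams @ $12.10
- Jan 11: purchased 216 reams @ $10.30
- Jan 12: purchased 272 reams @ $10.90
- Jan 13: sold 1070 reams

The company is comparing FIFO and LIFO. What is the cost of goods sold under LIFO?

FIFO COGS: 392 @ $12.95 + 385 @ $12.10 + 216 @ $10.30 + 77 @ $10.90 = $12,799.00
LIFO COGS: 272 @ $10.90 + 216 @ $10.30 + 385 @ $12.10 + 197 @ $12.95 = $12,399.25

COGS = $12,399.25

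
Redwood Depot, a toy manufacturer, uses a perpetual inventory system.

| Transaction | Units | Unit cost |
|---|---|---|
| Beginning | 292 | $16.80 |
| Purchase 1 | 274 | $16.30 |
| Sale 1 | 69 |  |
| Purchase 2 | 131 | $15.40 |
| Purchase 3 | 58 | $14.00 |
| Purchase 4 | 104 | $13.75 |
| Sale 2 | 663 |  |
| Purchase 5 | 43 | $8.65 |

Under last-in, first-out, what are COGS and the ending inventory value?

COGS = $11,497.60; ending inventory = $2,505.55

Sale 1 (69) [LIFO — newest first]: 69 @ $16.30 = $1,124.70
Sale 2 (663) [LIFO — newest first]: 104 @ $13.75 + 58 @ $14.00 + 131 @ $15.40 + 205 @ $16.30 + 165 @ $16.80 = $10,372.90
Total COGS = $1,124.70 + $10,372.90 = $11,497.60
Ending inventory: 127 @ $16.80 + 43 @ $8.65 = $2,505.55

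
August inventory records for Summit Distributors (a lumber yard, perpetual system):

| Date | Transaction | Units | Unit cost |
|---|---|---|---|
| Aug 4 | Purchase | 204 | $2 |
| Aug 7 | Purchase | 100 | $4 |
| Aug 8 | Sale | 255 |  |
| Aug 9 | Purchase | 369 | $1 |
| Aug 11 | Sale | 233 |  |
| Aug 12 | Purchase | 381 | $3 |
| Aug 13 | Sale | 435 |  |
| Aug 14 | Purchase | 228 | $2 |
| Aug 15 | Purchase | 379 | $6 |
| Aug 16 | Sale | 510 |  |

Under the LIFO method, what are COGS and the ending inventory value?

Aug 8, 255 sold [LIFO — newest first]: 100 @ $4 + 155 @ $2 = $710
Aug 11, 233 sold [LIFO — newest first]: 233 @ $1 = $233
Aug 13, 435 sold [LIFO — newest first]: 381 @ $3 + 54 @ $1 = $1,197
Aug 16, 510 sold [LIFO — newest first]: 379 @ $6 + 131 @ $2 = $2,536
Total COGS = $710 + $233 + $1,197 + $2,536 = $4,676
Ending inventory: 49 @ $2 + 82 @ $1 + 97 @ $2 = $374
Check: goods available $5,050 = COGS $4,676 + ending $374

COGS = $4,676; ending inventory = $374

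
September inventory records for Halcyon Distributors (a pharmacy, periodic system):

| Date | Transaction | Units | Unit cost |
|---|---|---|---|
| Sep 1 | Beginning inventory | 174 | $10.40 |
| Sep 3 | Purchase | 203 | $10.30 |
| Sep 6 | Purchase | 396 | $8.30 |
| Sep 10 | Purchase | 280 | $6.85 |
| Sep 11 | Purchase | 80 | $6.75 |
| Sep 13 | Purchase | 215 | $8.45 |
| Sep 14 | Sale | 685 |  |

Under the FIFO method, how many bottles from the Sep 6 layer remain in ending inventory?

Sep 14, 685 sold [FIFO — oldest first]: 174 @ $10.40 + 203 @ $10.30 + 308 @ $8.30 = $6,456.90
Ending inventory: 88 @ $8.30 + 280 @ $6.85 + 80 @ $6.75 + 215 @ $8.45 = $5,005.15

88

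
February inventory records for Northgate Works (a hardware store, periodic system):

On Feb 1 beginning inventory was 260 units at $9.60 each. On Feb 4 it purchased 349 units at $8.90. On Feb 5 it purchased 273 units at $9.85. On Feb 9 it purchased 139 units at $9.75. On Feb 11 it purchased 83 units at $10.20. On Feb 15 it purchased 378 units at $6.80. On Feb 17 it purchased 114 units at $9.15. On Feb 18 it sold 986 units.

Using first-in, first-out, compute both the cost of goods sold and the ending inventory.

Feb 18, 986 sold [FIFO — oldest first]: 260 @ $9.60 + 349 @ $8.90 + 273 @ $9.85 + 104 @ $9.75 = $9,305.15
Ending inventory: 35 @ $9.75 + 83 @ $10.20 + 378 @ $6.80 + 114 @ $9.15 = $4,801.35
Check: goods available $14,106.50 = COGS $9,305.15 + ending $4,801.35

COGS = $9,305.15; ending inventory = $4,801.35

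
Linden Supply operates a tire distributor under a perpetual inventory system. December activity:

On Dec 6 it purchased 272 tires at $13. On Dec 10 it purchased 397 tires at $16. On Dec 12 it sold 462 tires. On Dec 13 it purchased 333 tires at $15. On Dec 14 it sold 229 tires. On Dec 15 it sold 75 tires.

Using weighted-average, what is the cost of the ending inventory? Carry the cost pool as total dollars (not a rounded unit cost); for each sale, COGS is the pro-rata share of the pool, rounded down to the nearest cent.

Ending inventory = $3,520.13

After Dec 6: 272 on hand, pool $3,536.00 (≈ $13.0000 each)
After Dec 10: 669 on hand, pool $9,888.00 (≈ $14.7803 each)
Dec 12, sell 462: 462/669 × $9,888.00 → $6,828.48
After Dec 13: 540 on hand, pool $8,054.52 (≈ $14.9158 each)
Dec 14, sell 229: 229/540 × $8,054.52 → $3,415.71
Dec 15, sell 75: 75/311 × $4,638.81 → $1,118.68
Total COGS = $6,828.48 + $3,415.71 + $1,118.68 = $11,362.87
Ending inventory (cost pool remaining) = $3,520.13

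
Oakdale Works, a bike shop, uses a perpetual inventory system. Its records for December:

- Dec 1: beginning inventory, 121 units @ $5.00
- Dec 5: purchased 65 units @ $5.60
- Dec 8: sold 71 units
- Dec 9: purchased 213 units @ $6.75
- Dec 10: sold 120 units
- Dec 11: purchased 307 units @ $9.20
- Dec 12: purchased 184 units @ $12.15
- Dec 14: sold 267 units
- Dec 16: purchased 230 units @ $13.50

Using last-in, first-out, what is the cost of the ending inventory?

Ending inventory = $6,368.55

Dec 8, 71 sold [LIFO — newest first]: 65 @ $5.60 + 6 @ $5.00 = $394.00
Dec 10, 120 sold [LIFO — newest first]: 120 @ $6.75 = $810.00
Dec 14, 267 sold [LIFO — newest first]: 184 @ $12.15 + 83 @ $9.20 = $2,999.20
Total COGS = $394.00 + $810.00 + $2,999.20 = $4,203.20
Ending inventory: 115 @ $5.00 + 93 @ $6.75 + 224 @ $9.20 + 230 @ $13.50 = $6,368.55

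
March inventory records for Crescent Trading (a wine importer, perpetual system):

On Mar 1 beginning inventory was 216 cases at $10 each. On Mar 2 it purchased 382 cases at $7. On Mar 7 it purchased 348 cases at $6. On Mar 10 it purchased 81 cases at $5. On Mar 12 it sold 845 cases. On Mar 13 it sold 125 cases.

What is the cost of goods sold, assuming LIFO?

Mar 12, 845 sold [LIFO — newest first]: 81 @ $5 + 348 @ $6 + 382 @ $7 + 34 @ $10 = $5,507
Mar 13, 125 sold [LIFO — newest first]: 125 @ $10 = $1,250
Total COGS = $5,507 + $1,250 = $6,757
Ending inventory: 57 @ $10 = $570

COGS = $6,757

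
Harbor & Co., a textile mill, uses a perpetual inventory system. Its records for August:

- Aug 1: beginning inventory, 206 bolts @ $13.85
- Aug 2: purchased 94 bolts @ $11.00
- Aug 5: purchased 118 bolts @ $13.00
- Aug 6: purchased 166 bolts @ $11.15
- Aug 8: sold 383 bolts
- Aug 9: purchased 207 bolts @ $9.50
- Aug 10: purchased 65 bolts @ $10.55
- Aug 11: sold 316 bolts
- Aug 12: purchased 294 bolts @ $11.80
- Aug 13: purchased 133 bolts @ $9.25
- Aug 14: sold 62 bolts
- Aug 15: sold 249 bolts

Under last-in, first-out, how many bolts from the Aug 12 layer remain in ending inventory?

Aug 8, 383 sold [LIFO — newest first]: 166 @ $11.15 + 118 @ $13.00 + 94 @ $11.00 + 5 @ $13.85 = $4,488.15
Aug 11, 316 sold [LIFO — newest first]: 65 @ $10.55 + 207 @ $9.50 + 44 @ $13.85 = $3,261.65
Aug 14, 62 sold [LIFO — newest first]: 62 @ $9.25 = $573.50
Aug 15, 249 sold [LIFO — newest first]: 71 @ $9.25 + 178 @ $11.80 = $2,757.15
Total COGS = $4,488.15 + $3,261.65 + $573.50 + $2,757.15 = $11,080.45
Ending inventory: 157 @ $13.85 + 116 @ $11.80 = $3,543.25
Check: goods available $14,623.70 = COGS $11,080.45 + ending $3,543.25

116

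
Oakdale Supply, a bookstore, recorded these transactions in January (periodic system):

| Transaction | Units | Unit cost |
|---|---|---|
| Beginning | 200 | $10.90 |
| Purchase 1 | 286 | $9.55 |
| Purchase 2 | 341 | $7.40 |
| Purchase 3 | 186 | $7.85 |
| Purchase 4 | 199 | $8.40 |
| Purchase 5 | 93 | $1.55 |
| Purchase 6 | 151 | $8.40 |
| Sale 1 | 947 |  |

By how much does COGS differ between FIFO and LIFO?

$1,479.25

FIFO COGS: 200 @ $10.90 + 286 @ $9.55 + 341 @ $7.40 + 120 @ $7.85 = $8,376.70
LIFO COGS: 151 @ $8.40 + 93 @ $1.55 + 199 @ $8.40 + 186 @ $7.85 + 318 @ $7.40 = $6,897.45
Difference = |$8,376.70 − $6,897.45| = $1,479.25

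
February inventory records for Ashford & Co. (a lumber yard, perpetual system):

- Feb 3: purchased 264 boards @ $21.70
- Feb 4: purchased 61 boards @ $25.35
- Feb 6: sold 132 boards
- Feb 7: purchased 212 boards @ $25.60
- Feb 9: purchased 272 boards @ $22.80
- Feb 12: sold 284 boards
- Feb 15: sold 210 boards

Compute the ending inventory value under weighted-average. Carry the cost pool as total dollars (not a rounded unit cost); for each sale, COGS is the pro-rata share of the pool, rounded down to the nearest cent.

After Feb 3: 264 on hand, pool $5,728.80 (≈ $21.7000 each)
After Feb 4: 325 on hand, pool $7,275.15 (≈ $22.3851 each)
Feb 6, sell 132: 132/325 × $7,275.15 → $2,954.83
After Feb 7: 405 on hand, pool $9,747.52 (≈ $24.0680 each)
After Feb 9: 677 on hand, pool $15,949.12 (≈ $23.5585 each)
Feb 12, sell 284: 284/677 × $15,949.12 → $6,690.62
Feb 15, sell 210: 210/393 × $9,258.50 → $4,947.29
Total COGS = $2,954.83 + $6,690.62 + $4,947.29 = $14,592.74
Ending inventory (cost pool remaining) = $4,311.21
Check: goods available $18,903.95 = COGS $14,592.74 + ending $4,311.21

Ending inventory = $4,311.21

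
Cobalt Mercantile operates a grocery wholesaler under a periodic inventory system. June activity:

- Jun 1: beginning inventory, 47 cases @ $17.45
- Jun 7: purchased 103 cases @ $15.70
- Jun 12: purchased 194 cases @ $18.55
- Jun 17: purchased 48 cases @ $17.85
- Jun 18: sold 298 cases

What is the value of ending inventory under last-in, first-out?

Jun 18, 298 sold [LIFO — newest first]: 48 @ $17.85 + 194 @ $18.55 + 56 @ $15.70 = $5,334.70
Ending inventory: 47 @ $17.45 + 47 @ $15.70 = $1,558.05

Ending inventory = $1,558.05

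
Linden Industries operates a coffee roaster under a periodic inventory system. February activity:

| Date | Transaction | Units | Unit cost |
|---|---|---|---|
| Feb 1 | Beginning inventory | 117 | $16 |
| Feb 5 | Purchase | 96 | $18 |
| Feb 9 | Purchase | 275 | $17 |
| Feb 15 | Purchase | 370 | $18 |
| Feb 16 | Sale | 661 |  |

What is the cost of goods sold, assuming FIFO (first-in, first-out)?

Feb 16, 661 sold [FIFO — oldest first]: 117 @ $16 + 96 @ $18 + 275 @ $17 + 173 @ $18 = $11,389
Ending inventory: 197 @ $18 = $3,546
Check: goods available $14,935 = COGS $11,389 + ending $3,546

COGS = $11,389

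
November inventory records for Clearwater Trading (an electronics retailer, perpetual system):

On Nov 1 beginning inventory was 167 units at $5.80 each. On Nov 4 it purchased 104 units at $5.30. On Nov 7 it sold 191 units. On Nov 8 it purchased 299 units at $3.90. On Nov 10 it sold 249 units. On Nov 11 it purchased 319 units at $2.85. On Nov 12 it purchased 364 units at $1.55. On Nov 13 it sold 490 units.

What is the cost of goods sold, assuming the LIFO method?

COGS = $2,950.20

Nov 7, 191 sold [LIFO — newest first]: 104 @ $5.30 + 87 @ $5.80 = $1,055.80
Nov 10, 249 sold [LIFO — newest first]: 249 @ $3.90 = $971.10
Nov 13, 490 sold [LIFO — newest first]: 364 @ $1.55 + 126 @ $2.85 = $923.30
Total COGS = $1,055.80 + $971.10 + $923.30 = $2,950.20
Ending inventory: 80 @ $5.80 + 50 @ $3.90 + 193 @ $2.85 = $1,209.05
Check: goods available $4,159.25 = COGS $2,950.20 + ending $1,209.05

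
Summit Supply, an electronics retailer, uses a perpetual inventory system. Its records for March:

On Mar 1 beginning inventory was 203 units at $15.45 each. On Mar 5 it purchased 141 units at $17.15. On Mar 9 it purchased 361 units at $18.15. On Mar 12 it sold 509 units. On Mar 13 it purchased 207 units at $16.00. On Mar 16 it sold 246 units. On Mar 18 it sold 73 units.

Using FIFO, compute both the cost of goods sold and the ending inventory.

Mar 12, 509 sold [FIFO — oldest first]: 203 @ $15.45 + 141 @ $17.15 + 165 @ $18.15 = $8,549.25
Mar 16, 246 sold [FIFO — oldest first]: 196 @ $18.15 + 50 @ $16.00 = $4,357.40
Mar 18, 73 sold [FIFO — oldest first]: 73 @ $16.00 = $1,168.00
Total COGS = $8,549.25 + $4,357.40 + $1,168.00 = $14,074.65
Ending inventory: 84 @ $16.00 = $1,344.00

COGS = $14,074.65; ending inventory = $1,344.00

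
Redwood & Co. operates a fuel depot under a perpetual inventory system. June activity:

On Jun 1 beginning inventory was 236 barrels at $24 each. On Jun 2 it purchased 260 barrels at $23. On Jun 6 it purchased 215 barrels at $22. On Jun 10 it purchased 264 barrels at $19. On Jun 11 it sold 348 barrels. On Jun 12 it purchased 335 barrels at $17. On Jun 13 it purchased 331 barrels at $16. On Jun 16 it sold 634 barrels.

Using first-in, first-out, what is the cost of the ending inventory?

Jun 11, 348 sold [FIFO — oldest first]: 236 @ $24 + 112 @ $23 = $8,240
Jun 16, 634 sold [FIFO — oldest first]: 148 @ $23 + 215 @ $22 + 264 @ $19 + 7 @ $17 = $13,269
Total COGS = $8,240 + $13,269 = $21,509
Ending inventory: 328 @ $17 + 331 @ $16 = $10,872

Ending inventory = $10,872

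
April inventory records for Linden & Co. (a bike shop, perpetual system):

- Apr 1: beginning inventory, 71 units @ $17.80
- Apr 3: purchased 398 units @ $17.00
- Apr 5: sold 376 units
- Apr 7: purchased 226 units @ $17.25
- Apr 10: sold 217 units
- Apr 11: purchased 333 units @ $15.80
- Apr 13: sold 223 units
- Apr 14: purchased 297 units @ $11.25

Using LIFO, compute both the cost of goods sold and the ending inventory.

Apr 5, 376 sold [LIFO — newest first]: 376 @ $17.00 = $6,392.00
Apr 10, 217 sold [LIFO — newest first]: 217 @ $17.25 = $3,743.25
Apr 13, 223 sold [LIFO — newest first]: 223 @ $15.80 = $3,523.40
Total COGS = $6,392.00 + $3,743.25 + $3,523.40 = $13,658.65
Ending inventory: 71 @ $17.80 + 22 @ $17.00 + 9 @ $17.25 + 110 @ $15.80 + 297 @ $11.25 = $6,872.30

COGS = $13,658.65; ending inventory = $6,872.30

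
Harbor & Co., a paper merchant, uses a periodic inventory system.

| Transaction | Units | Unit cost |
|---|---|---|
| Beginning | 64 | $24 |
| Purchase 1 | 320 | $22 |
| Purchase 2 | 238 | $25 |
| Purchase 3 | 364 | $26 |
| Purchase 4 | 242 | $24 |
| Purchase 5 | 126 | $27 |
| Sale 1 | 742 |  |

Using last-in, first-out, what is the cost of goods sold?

COGS = $18,924

Sale 1 (742) [LIFO — newest first]: 126 @ $27 + 242 @ $24 + 364 @ $26 + 10 @ $25 = $18,924
Ending inventory: 64 @ $24 + 320 @ $22 + 228 @ $25 = $14,276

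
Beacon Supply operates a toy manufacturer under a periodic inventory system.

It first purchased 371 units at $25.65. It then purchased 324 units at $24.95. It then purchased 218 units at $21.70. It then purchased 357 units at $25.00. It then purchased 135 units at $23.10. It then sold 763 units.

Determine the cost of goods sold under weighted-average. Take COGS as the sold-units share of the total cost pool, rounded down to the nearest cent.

Sale 1, sell 763: 763/1405 × $34,374.05 → $18,667.18
Ending inventory (cost pool remaining) = $15,706.87
Check: goods available $34,374.05 = COGS $18,667.18 + ending $15,706.87

COGS = $18,667.18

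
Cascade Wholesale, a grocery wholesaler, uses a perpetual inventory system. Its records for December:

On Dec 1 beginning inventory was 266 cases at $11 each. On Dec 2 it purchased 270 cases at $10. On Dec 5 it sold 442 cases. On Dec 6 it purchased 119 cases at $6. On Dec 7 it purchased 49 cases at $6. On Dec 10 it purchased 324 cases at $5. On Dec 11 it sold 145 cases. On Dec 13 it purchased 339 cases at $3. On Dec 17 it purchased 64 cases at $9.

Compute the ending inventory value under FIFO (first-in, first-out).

Ending inventory = $3,915

Dec 5, 442 sold [FIFO — oldest first]: 266 @ $11 + 176 @ $10 = $4,686
Dec 11, 145 sold [FIFO — oldest first]: 94 @ $10 + 51 @ $6 = $1,246
Total COGS = $4,686 + $1,246 = $5,932
Ending inventory: 68 @ $6 + 49 @ $6 + 324 @ $5 + 339 @ $3 + 64 @ $9 = $3,915
Check: goods available $9,847 = COGS $5,932 + ending $3,915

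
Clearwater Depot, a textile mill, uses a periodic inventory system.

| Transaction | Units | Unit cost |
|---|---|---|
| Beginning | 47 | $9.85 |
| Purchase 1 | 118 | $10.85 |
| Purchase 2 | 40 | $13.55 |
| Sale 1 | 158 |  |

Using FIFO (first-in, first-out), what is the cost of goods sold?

Sale 1 (158) [FIFO — oldest first]: 47 @ $9.85 + 111 @ $10.85 = $1,667.30
Ending inventory: 7 @ $10.85 + 40 @ $13.55 = $617.95
Check: goods available $2,285.25 = COGS $1,667.30 + ending $617.95

COGS = $1,667.30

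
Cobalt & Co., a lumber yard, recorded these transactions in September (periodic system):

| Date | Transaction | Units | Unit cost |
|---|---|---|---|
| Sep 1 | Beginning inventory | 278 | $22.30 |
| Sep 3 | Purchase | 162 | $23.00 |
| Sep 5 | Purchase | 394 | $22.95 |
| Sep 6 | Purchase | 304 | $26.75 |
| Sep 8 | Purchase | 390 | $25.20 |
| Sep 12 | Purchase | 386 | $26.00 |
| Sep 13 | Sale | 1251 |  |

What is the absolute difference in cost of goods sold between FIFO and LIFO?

$1,973.15

FIFO COGS: 278 @ $22.30 + 162 @ $23.00 + 394 @ $22.95 + 304 @ $26.75 + 113 @ $25.20 = $29,947.30
LIFO COGS: 386 @ $26.00 + 390 @ $25.20 + 304 @ $26.75 + 171 @ $22.95 = $31,920.45
Difference = |$29,947.30 − $31,920.45| = $1,973.15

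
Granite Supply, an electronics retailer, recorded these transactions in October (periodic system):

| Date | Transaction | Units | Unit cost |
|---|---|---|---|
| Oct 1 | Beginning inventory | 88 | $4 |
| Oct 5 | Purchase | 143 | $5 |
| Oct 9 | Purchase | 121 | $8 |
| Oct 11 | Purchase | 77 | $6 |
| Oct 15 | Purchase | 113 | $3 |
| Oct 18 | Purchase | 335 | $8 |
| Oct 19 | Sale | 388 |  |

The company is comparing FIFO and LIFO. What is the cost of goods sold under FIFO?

FIFO COGS: 88 @ $4 + 143 @ $5 + 121 @ $8 + 36 @ $6 = $2,251
LIFO COGS: 335 @ $8 + 53 @ $3 = $2,839

COGS = $2,251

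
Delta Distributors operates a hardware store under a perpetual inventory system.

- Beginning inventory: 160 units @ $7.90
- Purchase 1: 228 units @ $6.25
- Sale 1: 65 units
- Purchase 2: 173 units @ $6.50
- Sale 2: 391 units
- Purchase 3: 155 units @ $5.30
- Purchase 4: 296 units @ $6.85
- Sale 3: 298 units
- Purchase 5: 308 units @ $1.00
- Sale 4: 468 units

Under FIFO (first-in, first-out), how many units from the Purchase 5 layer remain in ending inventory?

98

Sale 1 (65) [FIFO — oldest first]: 65 @ $7.90 = $513.50
Sale 2 (391) [FIFO — oldest first]: 95 @ $7.90 + 228 @ $6.25 + 68 @ $6.50 = $2,617.50
Sale 3 (298) [FIFO — oldest first]: 105 @ $6.50 + 155 @ $5.30 + 38 @ $6.85 = $1,764.30
Sale 4 (468) [FIFO — oldest first]: 258 @ $6.85 + 210 @ $1.00 = $1,977.30
Total COGS = $513.50 + $2,617.50 + $1,764.30 + $1,977.30 = $6,872.60
Ending inventory: 98 @ $1.00 = $98.00
Check: goods available $6,970.60 = COGS $6,872.60 + ending $98.00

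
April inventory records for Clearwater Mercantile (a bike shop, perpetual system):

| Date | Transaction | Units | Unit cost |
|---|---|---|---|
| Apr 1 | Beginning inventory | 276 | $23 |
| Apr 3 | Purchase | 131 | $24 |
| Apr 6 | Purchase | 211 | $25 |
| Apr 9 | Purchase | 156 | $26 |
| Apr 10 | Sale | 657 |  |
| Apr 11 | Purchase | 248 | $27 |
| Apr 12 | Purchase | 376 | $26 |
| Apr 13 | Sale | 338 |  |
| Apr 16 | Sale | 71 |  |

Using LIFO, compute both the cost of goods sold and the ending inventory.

Apr 10, 657 sold [LIFO — newest first]: 156 @ $26 + 211 @ $25 + 131 @ $24 + 159 @ $23 = $16,132
Apr 13, 338 sold [LIFO — newest first]: 338 @ $26 = $8,788
Apr 16, 71 sold [LIFO — newest first]: 38 @ $26 + 33 @ $27 = $1,879
Total COGS = $16,132 + $8,788 + $1,879 = $26,799
Ending inventory: 117 @ $23 + 215 @ $27 = $8,496
Check: goods available $35,295 = COGS $26,799 + ending $8,496

COGS = $26,799; ending inventory = $8,496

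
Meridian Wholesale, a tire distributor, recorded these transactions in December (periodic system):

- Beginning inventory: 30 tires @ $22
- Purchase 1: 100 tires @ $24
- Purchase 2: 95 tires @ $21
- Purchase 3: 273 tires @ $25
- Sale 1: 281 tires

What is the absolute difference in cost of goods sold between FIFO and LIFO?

FIFO COGS: 30 @ $22 + 100 @ $24 + 95 @ $21 + 56 @ $25 = $6,455
LIFO COGS: 273 @ $25 + 8 @ $21 = $6,993
Difference = |$6,455 − $6,993| = $538

$538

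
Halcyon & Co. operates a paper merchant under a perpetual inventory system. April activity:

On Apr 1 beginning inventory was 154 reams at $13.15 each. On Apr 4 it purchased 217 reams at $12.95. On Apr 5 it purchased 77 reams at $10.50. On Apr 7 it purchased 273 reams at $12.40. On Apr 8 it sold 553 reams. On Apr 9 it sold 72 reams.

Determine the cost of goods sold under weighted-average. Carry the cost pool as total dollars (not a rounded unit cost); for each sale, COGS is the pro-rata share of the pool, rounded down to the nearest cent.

After Apr 1: 154 on hand, pool $2,025.10 (≈ $13.1500 each)
After Apr 4: 371 on hand, pool $4,835.25 (≈ $13.0330 each)
After Apr 5: 448 on hand, pool $5,643.75 (≈ $12.5977 each)
After Apr 7: 721 on hand, pool $9,028.95 (≈ $12.5228 each)
Apr 8, sell 553: 553/721 × $9,028.95 → $6,925.11
Apr 9, sell 72: 72/168 × $2,103.84 → $901.64
Total COGS = $6,925.11 + $901.64 = $7,826.75
Ending inventory (cost pool remaining) = $1,202.20

COGS = $7,826.75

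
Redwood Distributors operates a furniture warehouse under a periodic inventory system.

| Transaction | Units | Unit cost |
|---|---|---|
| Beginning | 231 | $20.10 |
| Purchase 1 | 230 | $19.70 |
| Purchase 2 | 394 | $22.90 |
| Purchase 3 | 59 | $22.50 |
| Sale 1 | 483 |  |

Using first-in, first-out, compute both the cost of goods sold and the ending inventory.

COGS = $9,677.90; ending inventory = $9,846.30

Sale 1 (483) [FIFO — oldest first]: 231 @ $20.10 + 230 @ $19.70 + 22 @ $22.90 = $9,677.90
Ending inventory: 372 @ $22.90 + 59 @ $22.50 = $9,846.30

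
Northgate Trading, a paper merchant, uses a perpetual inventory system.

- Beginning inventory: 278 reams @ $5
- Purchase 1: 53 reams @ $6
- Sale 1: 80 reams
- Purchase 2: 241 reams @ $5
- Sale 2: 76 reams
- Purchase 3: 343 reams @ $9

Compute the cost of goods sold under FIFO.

Sale 1 (80) [FIFO — oldest first]: 80 @ $5 = $400
Sale 2 (76) [FIFO — oldest first]: 76 @ $5 = $380
Total COGS = $400 + $380 = $780
Ending inventory: 122 @ $5 + 53 @ $6 + 241 @ $5 + 343 @ $9 = $5,220

COGS = $780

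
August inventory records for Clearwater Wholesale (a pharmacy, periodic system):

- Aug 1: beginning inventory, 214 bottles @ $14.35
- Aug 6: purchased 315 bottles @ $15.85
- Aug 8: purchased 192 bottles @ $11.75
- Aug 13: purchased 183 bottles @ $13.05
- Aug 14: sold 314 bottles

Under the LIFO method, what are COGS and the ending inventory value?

Aug 14, 314 sold [LIFO — newest first]: 183 @ $13.05 + 131 @ $11.75 = $3,927.40
Ending inventory: 214 @ $14.35 + 315 @ $15.85 + 61 @ $11.75 = $8,780.40

COGS = $3,927.40; ending inventory = $8,780.40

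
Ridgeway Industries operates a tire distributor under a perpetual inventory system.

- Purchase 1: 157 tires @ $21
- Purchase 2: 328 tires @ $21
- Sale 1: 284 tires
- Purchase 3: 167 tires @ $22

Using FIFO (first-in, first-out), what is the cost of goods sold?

Sale 1 (284) [FIFO — oldest first]: 157 @ $21 + 127 @ $21 = $5,964
Ending inventory: 201 @ $21 + 167 @ $22 = $7,895

COGS = $5,964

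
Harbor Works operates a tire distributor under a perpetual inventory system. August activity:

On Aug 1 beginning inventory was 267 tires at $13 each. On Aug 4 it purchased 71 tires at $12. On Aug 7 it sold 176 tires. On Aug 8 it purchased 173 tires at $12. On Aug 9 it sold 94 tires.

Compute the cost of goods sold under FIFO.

Aug 7, 176 sold [FIFO — oldest first]: 176 @ $13 = $2,288
Aug 9, 94 sold [FIFO — oldest first]: 91 @ $13 + 3 @ $12 = $1,219
Total COGS = $2,288 + $1,219 = $3,507
Ending inventory: 68 @ $12 + 173 @ $12 = $2,892
Check: goods available $6,399 = COGS $3,507 + ending $2,892

COGS = $3,507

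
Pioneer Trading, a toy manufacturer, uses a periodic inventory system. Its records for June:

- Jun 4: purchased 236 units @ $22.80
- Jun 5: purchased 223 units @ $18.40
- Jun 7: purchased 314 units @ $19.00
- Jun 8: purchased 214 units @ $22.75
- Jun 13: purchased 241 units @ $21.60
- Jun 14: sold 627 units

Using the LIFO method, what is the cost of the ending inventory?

Ending inventory = $12,182.00

Jun 14, 627 sold [LIFO — newest first]: 241 @ $21.60 + 214 @ $22.75 + 172 @ $19.00 = $13,342.10
Ending inventory: 236 @ $22.80 + 223 @ $18.40 + 142 @ $19.00 = $12,182.00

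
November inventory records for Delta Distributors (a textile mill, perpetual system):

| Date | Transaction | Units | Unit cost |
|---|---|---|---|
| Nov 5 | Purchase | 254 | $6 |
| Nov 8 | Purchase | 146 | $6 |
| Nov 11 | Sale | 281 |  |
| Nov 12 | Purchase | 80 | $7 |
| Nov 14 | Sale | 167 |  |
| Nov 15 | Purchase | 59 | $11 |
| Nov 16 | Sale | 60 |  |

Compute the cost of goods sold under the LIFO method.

Nov 11, 281 sold [LIFO — newest first]: 146 @ $6 + 135 @ $6 = $1,686
Nov 14, 167 sold [LIFO — newest first]: 80 @ $7 + 87 @ $6 = $1,082
Nov 16, 60 sold [LIFO — newest first]: 59 @ $11 + 1 @ $6 = $655
Total COGS = $1,686 + $1,082 + $655 = $3,423
Ending inventory: 31 @ $6 = $186

COGS = $3,423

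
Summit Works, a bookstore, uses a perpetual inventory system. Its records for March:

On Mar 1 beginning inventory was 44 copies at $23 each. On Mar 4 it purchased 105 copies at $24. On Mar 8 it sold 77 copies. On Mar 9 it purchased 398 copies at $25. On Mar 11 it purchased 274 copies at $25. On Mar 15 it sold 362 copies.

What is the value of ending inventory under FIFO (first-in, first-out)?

Ending inventory = $9,550

Mar 8, 77 sold [FIFO — oldest first]: 44 @ $23 + 33 @ $24 = $1,804
Mar 15, 362 sold [FIFO — oldest first]: 72 @ $24 + 290 @ $25 = $8,978
Total COGS = $1,804 + $8,978 = $10,782
Ending inventory: 108 @ $25 + 274 @ $25 = $9,550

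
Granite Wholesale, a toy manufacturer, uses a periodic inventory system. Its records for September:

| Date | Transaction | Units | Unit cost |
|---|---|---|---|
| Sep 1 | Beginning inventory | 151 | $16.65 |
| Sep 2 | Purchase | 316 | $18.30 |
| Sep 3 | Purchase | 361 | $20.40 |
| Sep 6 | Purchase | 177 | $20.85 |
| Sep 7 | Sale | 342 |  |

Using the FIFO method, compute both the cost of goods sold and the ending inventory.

COGS = $6,009.45; ending inventory = $13,342.35

Sep 7, 342 sold [FIFO — oldest first]: 151 @ $16.65 + 191 @ $18.30 = $6,009.45
Ending inventory: 125 @ $18.30 + 361 @ $20.40 + 177 @ $20.85 = $13,342.35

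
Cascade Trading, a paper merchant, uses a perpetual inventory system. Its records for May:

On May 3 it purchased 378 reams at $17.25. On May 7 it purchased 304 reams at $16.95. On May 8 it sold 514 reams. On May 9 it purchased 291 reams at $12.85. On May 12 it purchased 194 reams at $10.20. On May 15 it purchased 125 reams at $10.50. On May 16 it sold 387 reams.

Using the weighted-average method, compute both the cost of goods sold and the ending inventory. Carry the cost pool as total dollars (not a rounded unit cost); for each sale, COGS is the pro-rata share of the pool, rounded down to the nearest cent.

COGS = $13,725.38; ending inventory = $4,978.57

After May 3: 378 on hand, pool $6,520.50 (≈ $17.2500 each)
After May 7: 682 on hand, pool $11,673.30 (≈ $17.1163 each)
May 8, sell 514: 514/682 × $11,673.30 → $8,797.76
After May 9: 459 on hand, pool $6,614.89 (≈ $14.4115 each)
After May 12: 653 on hand, pool $8,593.69 (≈ $13.1603 each)
After May 15: 778 on hand, pool $9,906.19 (≈ $12.7329 each)
May 16, sell 387: 387/778 × $9,906.19 → $4,927.62
Total COGS = $8,797.76 + $4,927.62 = $13,725.38
Ending inventory (cost pool remaining) = $4,978.57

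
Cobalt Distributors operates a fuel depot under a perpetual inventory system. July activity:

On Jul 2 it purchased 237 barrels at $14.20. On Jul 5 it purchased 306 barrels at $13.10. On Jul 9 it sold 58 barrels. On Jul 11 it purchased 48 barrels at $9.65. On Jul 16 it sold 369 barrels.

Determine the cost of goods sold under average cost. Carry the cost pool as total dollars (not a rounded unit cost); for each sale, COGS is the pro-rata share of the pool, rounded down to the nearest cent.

After Jul 2: 237 on hand, pool $3,365.40 (≈ $14.2000 each)
After Jul 5: 543 on hand, pool $7,374.00 (≈ $13.5801 each)
Jul 9, sell 58: 58/543 × $7,374.00 → $787.64
After Jul 11: 533 on hand, pool $7,049.56 (≈ $13.2262 each)
Jul 16, sell 369: 369/533 × $7,049.56 → $4,880.46
Total COGS = $787.64 + $4,880.46 = $5,668.10
Ending inventory (cost pool remaining) = $2,169.10
Check: goods available $7,837.20 = COGS $5,668.10 + ending $2,169.10

COGS = $5,668.10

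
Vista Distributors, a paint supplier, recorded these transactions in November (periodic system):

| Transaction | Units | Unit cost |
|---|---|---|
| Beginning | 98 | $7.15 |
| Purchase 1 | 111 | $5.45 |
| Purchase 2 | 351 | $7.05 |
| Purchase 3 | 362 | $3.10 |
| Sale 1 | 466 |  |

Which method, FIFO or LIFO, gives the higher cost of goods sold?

FIFO COGS: 98 @ $7.15 + 111 @ $5.45 + 257 @ $7.05 = $3,117.50
LIFO COGS: 362 @ $3.10 + 104 @ $7.05 = $1,855.40

FIFO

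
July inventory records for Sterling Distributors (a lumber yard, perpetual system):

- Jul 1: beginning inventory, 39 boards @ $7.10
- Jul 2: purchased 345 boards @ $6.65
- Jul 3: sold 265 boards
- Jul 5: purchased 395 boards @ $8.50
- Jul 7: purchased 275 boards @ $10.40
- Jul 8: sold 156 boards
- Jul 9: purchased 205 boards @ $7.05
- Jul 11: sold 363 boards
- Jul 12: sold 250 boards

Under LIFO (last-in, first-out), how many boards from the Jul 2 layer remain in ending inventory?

Jul 3, 265 sold [LIFO — newest first]: 265 @ $6.65 = $1,762.25
Jul 8, 156 sold [LIFO — newest first]: 156 @ $10.40 = $1,622.40
Jul 11, 363 sold [LIFO — newest first]: 205 @ $7.05 + 119 @ $10.40 + 39 @ $8.50 = $3,014.35
Jul 12, 250 sold [LIFO — newest first]: 250 @ $8.50 = $2,125.00
Total COGS = $1,762.25 + $1,622.40 + $3,014.35 + $2,125.00 = $8,524.00
Ending inventory: 39 @ $7.10 + 80 @ $6.65 + 106 @ $8.50 = $1,709.90

80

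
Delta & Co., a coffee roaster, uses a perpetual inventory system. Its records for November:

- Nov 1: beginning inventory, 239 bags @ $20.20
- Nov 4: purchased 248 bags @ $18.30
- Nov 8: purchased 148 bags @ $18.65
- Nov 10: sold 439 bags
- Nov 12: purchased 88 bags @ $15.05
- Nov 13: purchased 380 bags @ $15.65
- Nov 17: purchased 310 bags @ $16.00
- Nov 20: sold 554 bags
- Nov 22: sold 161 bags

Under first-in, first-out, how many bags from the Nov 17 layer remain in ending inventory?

259

Nov 10, 439 sold [FIFO — oldest first]: 239 @ $20.20 + 200 @ $18.30 = $8,487.80
Nov 20, 554 sold [FIFO — oldest first]: 48 @ $18.30 + 148 @ $18.65 + 88 @ $15.05 + 270 @ $15.65 = $9,188.50
Nov 22, 161 sold [FIFO — oldest first]: 110 @ $15.65 + 51 @ $16.00 = $2,537.50
Total COGS = $8,487.80 + $9,188.50 + $2,537.50 = $20,213.80
Ending inventory: 259 @ $16.00 = $4,144.00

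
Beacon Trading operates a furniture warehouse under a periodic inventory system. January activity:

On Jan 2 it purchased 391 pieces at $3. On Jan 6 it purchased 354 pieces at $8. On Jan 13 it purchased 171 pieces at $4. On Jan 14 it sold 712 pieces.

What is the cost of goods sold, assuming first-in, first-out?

Jan 14, 712 sold [FIFO — oldest first]: 391 @ $3 + 321 @ $8 = $3,741
Ending inventory: 33 @ $8 + 171 @ $4 = $948

COGS = $3,741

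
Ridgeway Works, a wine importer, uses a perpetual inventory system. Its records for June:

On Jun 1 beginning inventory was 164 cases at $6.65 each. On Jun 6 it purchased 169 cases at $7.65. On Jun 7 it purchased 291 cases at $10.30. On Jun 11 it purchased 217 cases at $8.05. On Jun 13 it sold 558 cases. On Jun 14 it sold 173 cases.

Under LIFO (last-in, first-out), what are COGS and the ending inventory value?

COGS = $6,396.10; ending inventory = $731.50

Jun 13, 558 sold [LIFO — newest first]: 217 @ $8.05 + 291 @ $10.30 + 50 @ $7.65 = $5,126.65
Jun 14, 173 sold [LIFO — newest first]: 119 @ $7.65 + 54 @ $6.65 = $1,269.45
Total COGS = $5,126.65 + $1,269.45 = $6,396.10
Ending inventory: 110 @ $6.65 = $731.50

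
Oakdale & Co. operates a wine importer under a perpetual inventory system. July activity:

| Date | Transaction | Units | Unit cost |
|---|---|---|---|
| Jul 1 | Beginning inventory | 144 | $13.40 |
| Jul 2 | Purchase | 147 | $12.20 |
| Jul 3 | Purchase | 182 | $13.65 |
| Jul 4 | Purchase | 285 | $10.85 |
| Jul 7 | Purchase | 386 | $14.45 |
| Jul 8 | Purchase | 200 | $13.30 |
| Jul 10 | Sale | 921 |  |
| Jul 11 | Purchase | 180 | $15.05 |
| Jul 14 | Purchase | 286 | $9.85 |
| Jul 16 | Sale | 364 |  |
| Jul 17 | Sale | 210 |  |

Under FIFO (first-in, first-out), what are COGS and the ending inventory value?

COGS = $19,809.80; ending inventory = $3,253.55

Jul 10, 921 sold [FIFO — oldest first]: 144 @ $13.40 + 147 @ $12.20 + 182 @ $13.65 + 285 @ $10.85 + 163 @ $14.45 = $11,654.90
Jul 16, 364 sold [FIFO — oldest first]: 223 @ $14.45 + 141 @ $13.30 = $5,097.65
Jul 17, 210 sold [FIFO — oldest first]: 59 @ $13.30 + 151 @ $15.05 = $3,057.25
Total COGS = $11,654.90 + $5,097.65 + $3,057.25 = $19,809.80
Ending inventory: 29 @ $15.05 + 286 @ $9.85 = $3,253.55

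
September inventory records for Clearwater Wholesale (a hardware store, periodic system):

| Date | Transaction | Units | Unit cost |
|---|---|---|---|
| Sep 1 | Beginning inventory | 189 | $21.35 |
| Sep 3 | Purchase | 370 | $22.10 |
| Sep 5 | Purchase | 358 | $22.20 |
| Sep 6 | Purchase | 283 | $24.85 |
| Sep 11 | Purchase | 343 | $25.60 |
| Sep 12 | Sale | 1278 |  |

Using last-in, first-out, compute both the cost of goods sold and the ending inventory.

COGS = $30,258.35; ending inventory = $5,714.75

Sep 12, 1278 sold [LIFO — newest first]: 343 @ $25.60 + 283 @ $24.85 + 358 @ $22.20 + 294 @ $22.10 = $30,258.35
Ending inventory: 189 @ $21.35 + 76 @ $22.10 = $5,714.75
Check: goods available $35,973.10 = COGS $30,258.35 + ending $5,714.75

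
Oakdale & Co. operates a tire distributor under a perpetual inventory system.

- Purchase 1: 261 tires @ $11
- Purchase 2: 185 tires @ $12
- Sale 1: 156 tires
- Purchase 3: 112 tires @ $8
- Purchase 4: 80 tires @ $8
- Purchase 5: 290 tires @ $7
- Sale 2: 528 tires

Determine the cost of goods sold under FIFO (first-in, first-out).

COGS = $6,949

Sale 1 (156) [FIFO — oldest first]: 156 @ $11 = $1,716
Sale 2 (528) [FIFO — oldest first]: 105 @ $11 + 185 @ $12 + 112 @ $8 + 80 @ $8 + 46 @ $7 = $5,233
Total COGS = $1,716 + $5,233 = $6,949
Ending inventory: 244 @ $7 = $1,708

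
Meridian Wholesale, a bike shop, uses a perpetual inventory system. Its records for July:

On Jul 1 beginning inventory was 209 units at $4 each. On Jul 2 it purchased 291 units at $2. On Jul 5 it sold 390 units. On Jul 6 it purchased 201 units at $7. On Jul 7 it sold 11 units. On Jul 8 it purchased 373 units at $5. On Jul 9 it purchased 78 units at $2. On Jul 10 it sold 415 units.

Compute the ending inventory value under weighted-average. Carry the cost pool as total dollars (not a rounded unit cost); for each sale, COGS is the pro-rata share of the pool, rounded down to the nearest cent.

After Jul 1: 209 on hand, pool $836.00 (≈ $4.0000 each)
After Jul 2: 500 on hand, pool $1,418.00 (≈ $2.8360 each)
Jul 5, sell 390: 390/500 × $1,418.00 → $1,106.04
After Jul 6: 311 on hand, pool $1,718.96 (≈ $5.5272 each)
Jul 7, sell 11: 11/311 × $1,718.96 → $60.79
After Jul 8: 673 on hand, pool $3,523.17 (≈ $5.2350 each)
After Jul 9: 751 on hand, pool $3,679.17 (≈ $4.8990 each)
Jul 10, sell 415: 415/751 × $3,679.17 → $2,033.09
Total COGS = $1,106.04 + $60.79 + $2,033.09 = $3,199.92
Ending inventory (cost pool remaining) = $1,646.08

Ending inventory = $1,646.08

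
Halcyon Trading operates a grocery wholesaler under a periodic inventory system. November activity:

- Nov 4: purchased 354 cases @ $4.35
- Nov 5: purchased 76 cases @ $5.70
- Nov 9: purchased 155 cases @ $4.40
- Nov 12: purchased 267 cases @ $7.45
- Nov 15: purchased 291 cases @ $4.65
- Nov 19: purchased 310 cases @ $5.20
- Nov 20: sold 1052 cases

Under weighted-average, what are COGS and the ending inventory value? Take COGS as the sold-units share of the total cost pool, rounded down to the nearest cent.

COGS = $5,509.35; ending inventory = $2,100.05

Nov 20, sell 1052: 1052/1453 × $7,609.40 → $5,509.35
Ending inventory (cost pool remaining) = $2,100.05
Check: goods available $7,609.40 = COGS $5,509.35 + ending $2,100.05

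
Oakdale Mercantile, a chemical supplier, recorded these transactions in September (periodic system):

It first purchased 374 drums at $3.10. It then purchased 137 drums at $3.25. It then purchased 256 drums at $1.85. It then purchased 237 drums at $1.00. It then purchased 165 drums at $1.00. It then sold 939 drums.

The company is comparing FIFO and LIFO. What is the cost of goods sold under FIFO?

FIFO COGS: 374 @ $3.10 + 137 @ $3.25 + 256 @ $1.85 + 172 @ $1.00 = $2,250.25
LIFO COGS: 165 @ $1.00 + 237 @ $1.00 + 256 @ $1.85 + 137 @ $3.25 + 144 @ $3.10 = $1,767.25

COGS = $2,250.25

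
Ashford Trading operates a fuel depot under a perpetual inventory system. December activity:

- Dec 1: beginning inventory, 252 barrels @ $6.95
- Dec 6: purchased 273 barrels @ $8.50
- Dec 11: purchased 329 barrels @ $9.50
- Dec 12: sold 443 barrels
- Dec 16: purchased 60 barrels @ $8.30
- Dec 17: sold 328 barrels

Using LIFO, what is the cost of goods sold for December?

Dec 12, 443 sold [LIFO — newest first]: 329 @ $9.50 + 114 @ $8.50 = $4,094.50
Dec 17, 328 sold [LIFO — newest first]: 60 @ $8.30 + 159 @ $8.50 + 109 @ $6.95 = $2,607.05
Total COGS = $4,094.50 + $2,607.05 = $6,701.55
Ending inventory: 143 @ $6.95 = $993.85

COGS = $6,701.55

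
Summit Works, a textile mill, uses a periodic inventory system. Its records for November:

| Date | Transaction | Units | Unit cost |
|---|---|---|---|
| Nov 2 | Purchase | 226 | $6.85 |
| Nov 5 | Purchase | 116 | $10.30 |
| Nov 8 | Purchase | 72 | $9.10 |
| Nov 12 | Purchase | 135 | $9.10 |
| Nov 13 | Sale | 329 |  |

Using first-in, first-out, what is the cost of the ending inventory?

Ending inventory = $2,017.60

Nov 13, 329 sold [FIFO — oldest first]: 226 @ $6.85 + 103 @ $10.30 = $2,609.00
Ending inventory: 13 @ $10.30 + 72 @ $9.10 + 135 @ $9.10 = $2,017.60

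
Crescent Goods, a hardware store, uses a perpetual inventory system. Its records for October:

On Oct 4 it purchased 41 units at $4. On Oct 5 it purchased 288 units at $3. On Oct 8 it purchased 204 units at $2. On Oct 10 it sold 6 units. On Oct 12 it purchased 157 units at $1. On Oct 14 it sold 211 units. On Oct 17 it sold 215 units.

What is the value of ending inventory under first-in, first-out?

Oct 10, 6 sold [FIFO — oldest first]: 6 @ $4 = $24
Oct 14, 211 sold [FIFO — oldest first]: 35 @ $4 + 176 @ $3 = $668
Oct 17, 215 sold [FIFO — oldest first]: 112 @ $3 + 103 @ $2 = $542
Total COGS = $24 + $668 + $542 = $1,234
Ending inventory: 101 @ $2 + 157 @ $1 = $359

Ending inventory = $359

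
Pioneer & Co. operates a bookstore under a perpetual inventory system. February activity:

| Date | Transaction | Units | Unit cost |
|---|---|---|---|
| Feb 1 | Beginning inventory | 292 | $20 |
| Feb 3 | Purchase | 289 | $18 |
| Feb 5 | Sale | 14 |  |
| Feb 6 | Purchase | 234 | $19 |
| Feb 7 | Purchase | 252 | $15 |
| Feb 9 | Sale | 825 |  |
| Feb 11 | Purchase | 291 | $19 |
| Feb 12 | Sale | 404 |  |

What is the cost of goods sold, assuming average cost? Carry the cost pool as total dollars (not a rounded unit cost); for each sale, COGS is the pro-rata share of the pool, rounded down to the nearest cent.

After Feb 1: 292 on hand, pool $5,840.00 (≈ $20.0000 each)
After Feb 3: 581 on hand, pool $11,042.00 (≈ $19.0052 each)
Feb 5, sell 14: 14/581 × $11,042.00 → $266.07
After Feb 6: 801 on hand, pool $15,221.93 (≈ $19.0037 each)
After Feb 7: 1053 on hand, pool $19,001.93 (≈ $18.0455 each)
Feb 9, sell 825: 825/1053 × $19,001.93 → $14,887.55
After Feb 11: 519 on hand, pool $9,643.38 (≈ $18.5807 each)
Feb 12, sell 404: 404/519 × $9,643.38 → $7,506.60
Total COGS = $266.07 + $14,887.55 + $7,506.60 = $22,660.22
Ending inventory (cost pool remaining) = $2,136.78
Check: goods available $24,797.00 = COGS $22,660.22 + ending $2,136.78

COGS = $22,660.22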